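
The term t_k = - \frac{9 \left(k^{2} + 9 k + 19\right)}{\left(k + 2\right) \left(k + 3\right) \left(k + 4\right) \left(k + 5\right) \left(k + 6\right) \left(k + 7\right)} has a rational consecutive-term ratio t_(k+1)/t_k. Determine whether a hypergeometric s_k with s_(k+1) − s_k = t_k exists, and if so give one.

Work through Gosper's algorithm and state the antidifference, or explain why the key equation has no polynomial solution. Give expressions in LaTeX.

Ratio r(k) = (k + 2)*(9*k + (k + 1)**2 + 28)/((k + 8)*(k**2 + 9*k + 19)).
Gosper form: A/B · C(k+1)/C(k) with A=k + 2, B=k + 8, C=k**2 + 9*k + 19.
f must satisfy (k + 2)·f(k+1) − (k + 7)·f(k) = k**2 + 9*k + 19.
Bound: deg f ≤ 5.
A polynomial solution: f(k) = k*(k + 3)*(k + 5)*(k**2 + 12*k + 44)/144.
Then R = B(k−1)f/C = k*(k + 3)*(k + 5)*(k + 7)*(k**2 + 12*k + 44)/(144*(k**2 + 9*k + 19)), so s_k = R(k)·t_k = k*(-k**2 - 12*k - 44)/(16*(k**3 + 12*k**2 + 44*k + 48)).
Check: Δs_k = 9*(-k**2 - 9*k - 19)/(k**6 + 27*k**5 + 295*k**4 + 1665*k**3 + 5104*k**2 + 8028*k + 5040). ✓

s_k = \frac{k \left(- k^{2} - 12 k - 44\right)}{16 \left(k^{3} + 12 k^{2} + 44 k + 48\right)}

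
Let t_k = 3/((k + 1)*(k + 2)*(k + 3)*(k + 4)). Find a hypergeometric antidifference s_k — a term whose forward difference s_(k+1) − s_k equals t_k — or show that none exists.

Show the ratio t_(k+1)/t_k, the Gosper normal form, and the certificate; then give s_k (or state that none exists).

r(k) = (k + 1)/(k + 5) after simplifying.
Factor: A=k + 1; B=k + 5; C=1.
Key eq: (k + 1)·f(k+1) = (k + 4)·f(k) + (1).
Degrees (1,1,0) ⇒ d ≤ 3.
Coefficient equations give f(k) = k*(k**2 + 6*k + 11)/18.
R(k) = B(k−1)·f(k)/C(k) = k*(k + 4)*(k**2 + 6*k + 11)/18; s_k = R·t_k = k*(k**2 + 6*k + 11)/(6*(k + 1)*(k + 2)*(k + 3)).
Verify: 3/(k**4 + 10*k**3 + 35*k**2 + 50*k + 24) matches t_k.

s_k = k*(k**2 + 6*k + 11)/(6*(k + 1)*(k + 2)*(k + 3))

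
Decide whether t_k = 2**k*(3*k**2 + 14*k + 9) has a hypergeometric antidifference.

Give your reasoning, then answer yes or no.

Yes. s_k = 2**k*(3*k**2 + 2*k - 1).

Ratio r(k) = 2*(3*k**2 + 20*k + 26)/(3*k**2 + 14*k + 9).
Take A(k)=2, B(k)=1, C(k)=k**2 + 14*k/3 + 3.
Key eq: (2)·f(k+1) = (1)·f(k) + (k**2 + 14*k/3 + 3).
Bound: deg f ≤ 2.
Solving with deg f ≤ 2: f(k) = (k + 1)*(3*k - 1)/3.
Certificate R = B(k−1)f/C = (k + 1)*(3*k - 1)/(3*k**2 + 14*k + 9) gives s_k = 2**k*(3*k**2 + 2*k - 1).
s_(k+1) − s_k = 2**k*(3*k**2 + 14*k + 9) = t_k.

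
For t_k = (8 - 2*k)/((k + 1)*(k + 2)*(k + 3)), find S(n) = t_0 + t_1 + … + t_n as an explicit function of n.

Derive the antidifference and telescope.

S(n) = (3*n**2 + 19*n + 16)/(2*(n**2 + 5*n + 6))

Step 1: r(k) = (k - 3)*(k + 1)/((k - 4)*(k + 4)).
Gosper form: A/B · C(k+1)/C(k) with A=k + 1, B=k + 4, C=k - 4.
Key eq: (k + 1)·f(k+1) = (k + 3)·f(k) + (k - 4).
From deg A=1, deg B=1, deg C=1: d=2.
A polynomial solution: f(k) = -k*(3*k + 13)/4.
Get s_k = R·t_k = k*(3*k + 13)/(2*(k + 1)*(k + 2)) with R(k) = B(k−1)f(k)/C(k) = -k*(k + 3)*(3*k + 13)/(4*(k - 4)).
Δs = 2*(4 - k)/(k**3 + 6*k**2 + 11*k + 6), as required.
Telescope: S(n) = s_(n+1) − s_(0) = (3*n**2 + 19*n + 16)/(2*(n**2 + 5*n + 6)) − (0) = (3*n**2 + 19*n + 16)/(2*(n**2 + 5*n + 6)).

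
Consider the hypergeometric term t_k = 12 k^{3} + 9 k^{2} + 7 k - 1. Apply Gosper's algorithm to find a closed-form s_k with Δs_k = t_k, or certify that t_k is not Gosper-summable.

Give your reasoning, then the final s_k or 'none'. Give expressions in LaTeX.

s_k = k \left(3 k^{3} - 3 k^{2} + 2 k - 3\right)

Compute t_(k+1)/t_k: get (12*k**3 + 45*k**2 + 61*k + 27)/(12*k**3 + 9*k**2 + 7*k - 1).
Gosper form: A/B · C(k+1)/C(k) with A=1, B=1, C=k**3 + 3*k**2/4 + 7*k/12 - 1/12.
Solve (1)·f(k+1) − (1)·f(k) = k**3 + 3*k**2/4 + 7*k/12 - 1/12.
d = 4 from the (0,0,3) case.
A polynomial solution: f(k) = k*(3*k**3 - 3*k**2 + 2*k - 3)/12.
Get s_k = R·t_k = k*(3*k**3 - 3*k**2 + 2*k - 3) with R(k) = B(k−1)f(k)/C(k) = k*(3*k**3 - 3*k**2 + 2*k - 3)/(12*k**3 + 9*k**2 + 7*k - 1).
Verify: 12*k**3 + 9*k**2 + 7*k - 1 matches t_k.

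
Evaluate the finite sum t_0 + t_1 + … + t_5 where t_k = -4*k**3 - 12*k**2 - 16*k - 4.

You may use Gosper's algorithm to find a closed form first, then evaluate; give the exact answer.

Compute t_(k+1)/t_k: get (k**3 + 6*k**2 + 13*k + 9)/(k**3 + 3*k**2 + 4*k + 1).
Take A(k)=1, B(k)=1, C(k)=k**3 + 3*k**2 + 4*k + 1.
Key eq: (1)·f(k+1) = (1)·f(k) + (k**3 + 3*k**2 + 4*k + 1).
deg f ≤ 4 (via 0,0,3).
Match coefficients ⇒ f(k) = k*(k**3 + 2*k**2 + 3*k - 2)/4.
Get s_k = R·t_k = k*(-k**3 - 2*k**2 - 3*k + 2) with R(k) = B(k−1)f(k)/C(k) = k*(k**3 + 2*k**2 + 3*k - 2)/(4*(k**3 + 3*k**2 + 4*k + 1)).
Δs = -4*k**3 - 12*k**2 - 16*k - 4, as required.
Σ_(k=0)^(5) t_k = s_(6) − s_(0) = -1824 − (0) = -1824.

Σ = -1824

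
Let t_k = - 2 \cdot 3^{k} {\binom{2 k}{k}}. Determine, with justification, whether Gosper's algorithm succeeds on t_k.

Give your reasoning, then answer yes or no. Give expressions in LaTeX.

No. Not Gosper-summable.

Step 1: r(k) = 6*(2*k + 1)/(k + 1).
Gosper form: A/B · C(k+1)/C(k) with A=12*k + 6, B=k + 1, C=1.
f must satisfy (12*k + 6)·f(k+1) − (k)·f(k) = 1.
Bound: deg f ≤ -1.
d = -1 < 0 ⇒ no nonzero polynomial f; not summable.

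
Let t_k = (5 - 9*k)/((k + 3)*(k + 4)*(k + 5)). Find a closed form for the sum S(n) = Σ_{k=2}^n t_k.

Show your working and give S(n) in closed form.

t_(k+1)/t_k = (k + 3)*(9*k + 4)/((k + 6)*(9*k - 5)).
Take A(k)=k + 3, B(k)=k + 6, C(k)=k - 5/9.
Solve (k + 3)·f(k+1) − (k + 5)·f(k) = k - 5/9.
From deg A=1, deg B=1, deg C=1: d=2.
Coefficient equations give f(k) = k*(11*k - 31)/108.
Certificate R = B(k−1)f/C = k*(k + 5)*(11*k - 31)/(12*(9*k - 5)) gives s_k = k*(31 - 11*k)/(12*(k + 3)*(k + 4)).
Verify: (5 - 9*k)/(k**3 + 12*k**2 + 47*k + 60) matches t_k.
Evaluate: s_(n+1) = (-11*n**2 + 9*n + 20)/(12*(n**2 + 9*n + 20)); subtract s_(2) = 1/20 ⇒ S(n) = (-29*n**2 + 9*n + 20)/(30*(n**2 + 9*n + 20)).

S(n) = (-29*n**2 + 9*n + 20)/(30*(n**2 + 9*n + 20))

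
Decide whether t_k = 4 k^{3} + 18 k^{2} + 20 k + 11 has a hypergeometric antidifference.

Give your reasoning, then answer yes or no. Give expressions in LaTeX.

Yes. s_k = k \left(k^{3} + 4 k^{2} + 2 k + 4\right).

The ratio is (4*k**3 + 30*k**2 + 68*k + 53)/(4*k**3 + 18*k**2 + 20*k + 11).
A = 1, B = 1, C = k**3 + 9*k**2/2 + 5*k + 11/4.
Key eq: (1)·f(k+1) = (1)·f(k) + (k**3 + 9*k**2/2 + 5*k + 11/4).
deg f ≤ 4 (via 0,0,3).
A polynomial solution: f(k) = k*(k**3 + 4*k**2 + 2*k + 4)/4.
Certificate R = B(k−1)f/C = k*(k**3 + 4*k**2 + 2*k + 4)/(4*k**3 + 18*k**2 + 20*k + 11) gives s_k = k*(k**3 + 4*k**2 + 2*k + 4).
Δs = 4*k**3 + 18*k**2 + 20*k + 11, as required.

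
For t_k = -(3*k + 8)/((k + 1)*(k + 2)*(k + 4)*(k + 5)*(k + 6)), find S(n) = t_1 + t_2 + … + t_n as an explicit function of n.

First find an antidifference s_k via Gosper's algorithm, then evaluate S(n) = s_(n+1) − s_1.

S(n) = n*(-n**2 - 13*n - 52)/(60*(n**3 + 13*n**2 + 52*n + 60))

r(k) = (k + 1)*(k + 4)*(3*k + 11)/((k + 3)*(k + 7)*(3*k + 8)) after simplifying.
Take A(k)=k + 1, B(k)=k + 7, C(k)=k**2 + 17*k/3 + 8.
Key eq: (k + 1)·f(k+1) = (k + 6)·f(k) + (k**2 + 17*k/3 + 8).
Bound: deg f ≤ 5.
Match coefficients ⇒ f(k) = k*(k + 2)*(k + 3)*(k**2 + 10*k + 29)/60.
Get s_k = R·t_k = k*(-k**2 - 10*k - 29)/(20*(k**3 + 10*k**2 + 29*k + 20)) with R(k) = B(k−1)f(k)/C(k) = k*(k + 2)*(k + 6)*(k**2 + 10*k + 29)/(20*(3*k + 8)).
s_(k+1) − s_k = (-3*k - 8)/(k**5 + 18*k**4 + 121*k**3 + 372*k**2 + 508*k + 240) = t_k.
Telescope: S(n) = s_(n+1) − s_(1) = (-n**3 - 13*n**2 - 52*n - 40)/(20*(n**3 + 13*n**2 + 52*n + 60)) − (-1/30) = n*(-n**2 - 13*n - 52)/(60*(n**3 + 13*n**2 + 52*n + 60)).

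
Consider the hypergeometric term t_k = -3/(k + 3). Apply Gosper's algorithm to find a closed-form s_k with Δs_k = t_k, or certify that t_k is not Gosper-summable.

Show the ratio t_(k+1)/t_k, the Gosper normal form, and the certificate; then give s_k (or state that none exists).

not Gosper-summable; s_k does not exist

The ratio is (k + 3)/(k + 4).
Factor: A=k + 3; B=k + 4; C=1.
f must satisfy (k + 3)·f(k+1) − (k + 3)·f(k) = 1.
deg f ≤ 0 (via 1,1,0).
f = c0 ⇒ A·f(k+1) − B(k−1)·f(k) − C = -1. The system {-1 = 0} is inconsistent; no antidifference.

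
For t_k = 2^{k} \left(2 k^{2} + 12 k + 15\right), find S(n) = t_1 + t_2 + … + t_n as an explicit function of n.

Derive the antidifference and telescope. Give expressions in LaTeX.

r(k) = 2*(2*k**2 + 16*k + 29)/(2*k**2 + 12*k + 15) after simplifying.
Factor: A=2; B=1; C=k**2 + 6*k + 15/2.
Need (2)·f(k+1) − (1)·f(k) = k**2 + 6*k + 15/2.
Degrees (0,0,2) ⇒ d ≤ 2.
Match coefficients ⇒ f(k) = (2*k**2 + 4*k + 3)/2.
Certificate R = B(k−1)f/C = (2*k**2 + 4*k + 3)/(2*k**2 + 12*k + 15) gives s_k = 2**k*(2*k**2 + 4*k + 3).
s_(k+1) − s_k = 2**k*(2*k**2 + 12*k + 15) = t_k.
Σ_(k=1)^n t_k = s_(n+1) − s_(1) = (2**(n + 1)*(2*n**2 + 8*n + 9)) − (18), i.e. 4*2**n*n**2 + 16*2**n*n + 18*2**n - 18.

S(n) = 4 \cdot 2^{n} n^{2} + 16 \cdot 2^{n} n + 18 \cdot 2^{n} - 18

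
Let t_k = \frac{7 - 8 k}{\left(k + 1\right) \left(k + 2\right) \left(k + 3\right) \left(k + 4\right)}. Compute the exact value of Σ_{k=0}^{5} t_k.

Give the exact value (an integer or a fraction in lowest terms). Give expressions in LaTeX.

Ratio r(k) = (k + 1)*(8*k + 1)/((k + 5)*(8*k - 7)).
A = k + 1, B = k + 5, C = k - 7/8.
Solve (k + 1)·f(k+1) − (k + 4)·f(k) = k - 7/8.
d = 3 from the (1,1,1) case.
A polynomial solution: f(k) = -k*(k**2 + 6*k + 35)/48.
R(k) = B(k−1)·f(k)/C(k) = -k*(k + 4)*(k**2 + 6*k + 35)/(6*(8*k - 7)); s_k = R·t_k = k*(k**2 + 6*k + 35)/(6*(k + 1)*(k + 2)*(k + 3)).
Verify: (7 - 8*k)/(k**4 + 10*k**3 + 35*k**2 + 50*k + 24) matches t_k.
Telescoping: Σ = s_(6) − s_(0) = 107/504 − (0) = 107/504.

Σ = 107/504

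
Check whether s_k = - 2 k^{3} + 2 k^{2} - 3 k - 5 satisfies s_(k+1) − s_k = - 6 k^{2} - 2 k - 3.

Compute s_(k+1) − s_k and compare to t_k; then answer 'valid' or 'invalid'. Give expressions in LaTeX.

s_(k+1) = -2*k**3 - 4*k**2 - 5*k - 8
s_(k+1) − s_k = -6*k**2 - 2*k - 3
(s_(k+1) − s_k) − t_k = 0

Valid: the claim telescopes to t_k.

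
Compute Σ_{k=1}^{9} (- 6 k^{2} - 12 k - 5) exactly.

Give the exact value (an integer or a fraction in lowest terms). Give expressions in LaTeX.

Step 1: r(k) = (6*k**2 + 24*k + 23)/(6*k**2 + 12*k + 5).
Gosper form: A/B · C(k+1)/C(k) with A=1, B=1, C=k**2 + 2*k + 5/6.
Key eq: (1)·f(k+1) = (1)·f(k) + (k**2 + 2*k + 5/6).
Bound: deg f ≤ 3.
Solving with deg f ≤ 3: f(k) = k**2*(2*k + 3)/6.
Certificate R = B(k−1)f/C = k**2*(2*k + 3)/(6*k**2 + 12*k + 5) gives s_k = k**2*(-2*k - 3).
Check: Δs_k = -6*k**2 - 12*k - 5. ✓
Evaluate s at k=10 and k=1: -2300 and -5; difference -2295.

Σ = -2295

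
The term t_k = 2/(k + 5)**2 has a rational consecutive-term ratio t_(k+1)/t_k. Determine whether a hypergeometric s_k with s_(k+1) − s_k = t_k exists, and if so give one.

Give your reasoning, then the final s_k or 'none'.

Ratio r(k) = (k + 5)**2/(k + 6)**2.
A = k**2 + 10*k + 25, B = k**2 + 12*k + 36, C = 1.
Key eq: (k**2 + 10*k + 25)·f(k+1) = (k**2 + 10*k + 25)·f(k) + (1).
deg f ≤ 0 (via 2,2,0).
Generic f = c0 gives residual -1; -1 = 0 cannot hold, so t_k is not Gosper-summable.

none (Gosper's algorithm certifies no s_k)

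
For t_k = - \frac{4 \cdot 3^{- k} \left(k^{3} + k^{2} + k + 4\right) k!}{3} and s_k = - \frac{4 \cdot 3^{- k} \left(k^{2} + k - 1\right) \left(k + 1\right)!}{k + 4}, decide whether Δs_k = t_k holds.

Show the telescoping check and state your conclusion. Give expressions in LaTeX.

s_(k+1) = -4*(k**2 + 3*k + 1)*factorial(k + 2)/(3*3**k*(k + 5))
s_(k+1) − s_k = -4*(k**4 + 6*k**3 + 9*k**2 + 18*k + 23)*factorial(k + 1)/(3*3**k*(k + 4)*(k + 5))
(s_(k+1) − s_k) − t_k = 4*(k**4 + 5*k**3 + 2*k**2 + 5*k + 19)*factorial(k)/(3**k*(k + 4)*(k + 5))

Invalid: residual \frac{4 \cdot 3^{- k} \left(k^{4} + 5 k^{3} + 2 k^{2} + 5 k + 19\right) k!}{\left(k + 4\right) \left(k + 5\right)} ≠ 0.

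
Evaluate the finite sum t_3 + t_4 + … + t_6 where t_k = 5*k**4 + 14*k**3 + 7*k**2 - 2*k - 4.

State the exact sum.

Σ = 17888

Ratio r(k) = (5*k**4 + 34*k**3 + 79*k**2 + 74*k + 20)/(5*k**4 + 14*k**3 + 7*k**2 - 2*k - 4).
Factor: A=1; B=1; C=k**4 + 14*k**3/5 + 7*k**2/5 - 2*k/5 - 4/5.
Key eq: (1)·f(k+1) = (1)·f(k) + (k**4 + 14*k**3/5 + 7*k**2/5 - 2*k/5 - 4/5).
deg f ≤ 5 (via 0,0,4).
A polynomial solution: f(k) = k*(k**4 + k**3 - 3*k**2 - k - 2)/5.
Then R = B(k−1)f/C = k*(k**4 + k**3 - 3*k**2 - k - 2)/(5*k**4 + 14*k**3 + 7*k**2 - 2*k - 4), so s_k = R(k)·t_k = k*(k**4 + k**3 - 3*k**2 - k - 2).
Verify: 5*k**4 + 14*k**3 + 7*k**2 - 2*k - 4 matches t_k.
Telescoping: Σ = s_(7) − s_(3) = 18116 − (228) = 17888.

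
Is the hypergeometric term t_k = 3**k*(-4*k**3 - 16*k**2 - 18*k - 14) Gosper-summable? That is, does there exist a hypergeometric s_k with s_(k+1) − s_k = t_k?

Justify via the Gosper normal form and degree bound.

Yes. s_k = 3**k*(-2*k**3 + k**2 - 3*k - 1).

Ratio r(k) = 3*(2*k**3 + 14*k**2 + 31*k + 26)/(2*k**3 + 8*k**2 + 9*k + 7).
Normal form (A,B,C) = (3, 1, k**3 + 4*k**2 + 9*k/2 + 7/2).
Need (3)·f(k+1) − (1)·f(k) = k**3 + 4*k**2 + 9*k/2 + 7/2.
Degrees (0,0,3) ⇒ d ≤ 3.
Solving with deg f ≤ 3: f(k) = (2*k**3 - k**2 + 3*k + 1)/4.
R(k) = B(k−1)·f(k)/C(k) = (2*k**3 - k**2 + 3*k + 1)/(2*(2*k**3 + 8*k**2 + 9*k + 7)); s_k = R·t_k = 3**k*(-2*k**3 + k**2 - 3*k - 1).
Check: Δs_k = 3**k*(-4*k**3 - 16*k**2 - 18*k - 14). ✓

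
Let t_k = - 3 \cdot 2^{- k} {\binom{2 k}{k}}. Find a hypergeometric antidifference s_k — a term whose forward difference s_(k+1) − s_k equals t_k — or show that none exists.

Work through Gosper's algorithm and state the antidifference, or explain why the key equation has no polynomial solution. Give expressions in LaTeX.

Ratio r(k) = (2*k + 1)/(k + 1).
Factor: A=2*k + 1; B=k + 1; C=1.
Solve (2*k + 1)·f(k+1) − (k)·f(k) = 1.
Bound: deg f ≤ -1.
Bound -1 < 0, so the key equation has no polynomial solution.

none (Gosper's algorithm certifies no s_k)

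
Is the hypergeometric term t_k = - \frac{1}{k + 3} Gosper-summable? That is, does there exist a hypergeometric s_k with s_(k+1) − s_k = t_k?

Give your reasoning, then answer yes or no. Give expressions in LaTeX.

No — the linear system for f has no solution.

t_(k+1)/t_k = (k + 3)/(k + 4).
Normal form (A,B,C) = (k + 3, k + 4, 1).
Need (k + 3)·f(k+1) − (k + 3)·f(k) = 1.
From deg A=1, deg B=1, deg C=0: d=0.
Put f(k) = c0: A·f(k+1) − B(k−1)·f(k) − C = -1; need -1 = 0 — inconsistent ⇒ no f, not summable.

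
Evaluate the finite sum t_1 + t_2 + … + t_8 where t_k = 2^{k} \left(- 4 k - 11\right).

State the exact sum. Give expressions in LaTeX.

Σ = -19954

Compute t_(k+1)/t_k: get 2*(4*k + 15)/(4*k + 11).
Take A(k)=2, B(k)=1, C(k)=k + 11/4.
Need (2)·f(k+1) − (1)·f(k) = k + 11/4.
Degrees (0,0,1) ⇒ d ≤ 1.
Match coefficients ⇒ f(k) = (4*k + 3)/4.
So s_k = (B(k−1)f/C)·t_k = ((4*k + 3)/(4*k + 11))·t_k = 2**k*(-4*k - 3).
Δs = 2**k*(-4*k - 11), as required.
Σ_(k=1)^(8) t_k = s_(9) − s_(1) = -19968 − (-14) = -19954.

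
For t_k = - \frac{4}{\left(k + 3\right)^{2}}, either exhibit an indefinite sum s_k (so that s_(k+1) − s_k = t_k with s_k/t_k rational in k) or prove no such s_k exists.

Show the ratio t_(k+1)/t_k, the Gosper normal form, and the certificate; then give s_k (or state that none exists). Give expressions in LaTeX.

r(k) = (k + 3)**2/(k + 4)**2 after simplifying.
Gosper form: A/B · C(k+1)/C(k) with A=k**2 + 6*k + 9, B=k**2 + 8*k + 16, C=1.
f must satisfy (k**2 + 6*k + 9)·f(k+1) − (k**2 + 6*k + 9)·f(k) = 1.
Degrees (2,2,0) ⇒ d ≤ 0.
Generic f = c0 gives residual -1; -1 = 0 cannot hold, so t_k is not Gosper-summable.

not Gosper-summable; s_k does not exist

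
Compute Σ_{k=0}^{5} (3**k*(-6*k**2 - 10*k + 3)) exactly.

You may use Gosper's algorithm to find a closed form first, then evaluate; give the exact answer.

Compute t_(k+1)/t_k: get 3*(6*k**2 + 22*k + 13)/(6*k**2 + 10*k - 3).
Factor: A=3; B=1; C=k**2 + 5*k/3 - 1/2.
Need (3)·f(k+1) − (1)·f(k) = k**2 + 5*k/3 - 1/2.
From deg A=0, deg B=0, deg C=2: d=2.
Solving with deg f ≤ 2: f(k) = k*(3*k - 4)/6.
Certificate R = B(k−1)f/C = k*(3*k - 4)/(6*k**2 + 10*k - 3) gives s_k = 3**k*k*(4 - 3*k).
Check: Δs_k = 3**k*(-6*k**2 - 10*k + 3). ✓
Σ_(k=0)^(5) t_k = s_(6) − s_(0) = -61236 − (0) = -61236.

Σ = -61236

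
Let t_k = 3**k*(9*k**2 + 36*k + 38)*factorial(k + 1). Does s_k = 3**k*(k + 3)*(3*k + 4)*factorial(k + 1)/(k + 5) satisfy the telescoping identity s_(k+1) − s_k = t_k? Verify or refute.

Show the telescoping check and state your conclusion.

Invalid: residual -2*3**k*(9*k**3 + 81*k**2 + 215*k + 186)*factorial(k + 1)/((k + 5)*(k + 6)) ≠ 0.

s_(k+1) = 3**(k + 1)*(k + 4)*(3*k + 7)*factorial(k + 2)/(k + 6)
s_(k+1) − s_k = 3**k*(9*k**4 + 117*k**3 + 542*k**2 + 1068*k + 768)*factorial(k + 1)/((k + 5)*(k + 6))
(s_(k+1) − s_k) − t_k = -2*3**k*(9*k**3 + 81*k**2 + 215*k + 186)*factorial(k + 1)/((k + 5)*(k + 6))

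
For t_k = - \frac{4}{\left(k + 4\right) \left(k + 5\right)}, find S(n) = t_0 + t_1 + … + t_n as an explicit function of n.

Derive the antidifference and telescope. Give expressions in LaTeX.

t_(k+1)/t_k = (k + 4)/(k + 6).
Normal form (A,B,C) = (k + 4, k + 6, 1).
Need (k + 4)·f(k+1) − (k + 5)·f(k) = 1.
deg f ≤ 1 (via 1,1,0).
Solving with deg f ≤ 1: f(k) = k/4.
R(k) = B(k−1)·f(k)/C(k) = k*(k + 5)/4; s_k = R·t_k = -k/(k + 4).
s_(k+1) − s_k = -4/(k**2 + 9*k + 20) = t_k.
s_(n+1) = (-n - 1)/(n + 5) and s_(0) = 0, so S(n) = (-n - 1)/(n + 5).

S(n) = \frac{- n - 1}{n + 5}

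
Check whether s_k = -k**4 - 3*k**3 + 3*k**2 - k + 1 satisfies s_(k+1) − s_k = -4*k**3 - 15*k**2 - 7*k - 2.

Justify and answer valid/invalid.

s_(k+1) = -k - (k + 1)**4 - 3*(k + 1)**3 + 3*(k + 1)**2
s_(k+1) − s_k = -4*k**3 - 15*k**2 - 7*k - 2
(s_(k+1) − s_k) − t_k = 0

valid; difference matches t_k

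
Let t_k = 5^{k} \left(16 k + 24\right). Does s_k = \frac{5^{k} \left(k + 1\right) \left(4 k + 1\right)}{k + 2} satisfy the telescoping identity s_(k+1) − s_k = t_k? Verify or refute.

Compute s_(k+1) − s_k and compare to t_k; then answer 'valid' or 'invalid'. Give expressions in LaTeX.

s_(k+1) = 5**(k + 1)*(k + 2)*(4*k + 5)/(k + 3)
s_(k+1) − s_k = 5**k*(16*k**3 + 88*k**2 + 164*k + 97)/(k**2 + 5*k + 6)
(s_(k+1) − s_k) − t_k = 5**k*(-16*k**2 - 52*k - 47)/(k**2 + 5*k + 6)

Invalid: residual \frac{5^{k} \left(- 16 k^{2} - 52 k - 47\right)}{k^{2} + 5 k + 6} ≠ 0.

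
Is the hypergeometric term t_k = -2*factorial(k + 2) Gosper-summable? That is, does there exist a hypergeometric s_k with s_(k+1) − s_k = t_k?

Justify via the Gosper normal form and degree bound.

No. Not Gosper-summable.

t_(k+1)/t_k = k + 3.
Gosper form: A/B · C(k+1)/C(k) with A=k + 3, B=1, C=1.
Need (k + 3)·f(k+1) − (1)·f(k) = 1.
d = -1 from the (1,0,0) case.
Negative degree bound (-1): no f exists, t_k not Gosper-summable.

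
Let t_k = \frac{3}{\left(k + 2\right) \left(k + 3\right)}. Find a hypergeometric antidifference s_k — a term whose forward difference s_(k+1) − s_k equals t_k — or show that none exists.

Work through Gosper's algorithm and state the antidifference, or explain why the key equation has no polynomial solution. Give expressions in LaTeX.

s_k = \frac{3 k}{2 \left(k + 2\right)}

t_(k+1)/t_k = (k + 2)/(k + 4).
Normal form (A,B,C) = (k + 2, k + 4, 1).
f must satisfy (k + 2)·f(k+1) − (k + 3)·f(k) = 1.
Degrees (1,1,0) ⇒ d ≤ 1.
Solve for f: f(k) = k/2 (degree 1 ≤ 1).
Certificate R = B(k−1)f/C = k*(k + 3)/2 gives s_k = 3*k/(2*(k + 2)).
Δs = 3/(k**2 + 5*k + 6), as required.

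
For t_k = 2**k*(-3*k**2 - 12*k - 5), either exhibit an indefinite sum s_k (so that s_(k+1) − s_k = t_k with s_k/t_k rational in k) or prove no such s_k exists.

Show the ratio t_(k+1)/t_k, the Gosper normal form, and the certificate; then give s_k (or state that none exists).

Step 1: r(k) = 2*(3*k**2 + 18*k + 20)/(3*k**2 + 12*k + 5).
Factor: A=2; B=1; C=k**2 + 4*k + 5/3.
Set up (2)·f(k+1) − (1)·f(k) − (k**2 + 4*k + 5/3) = 0.
From deg A=0, deg B=0, deg C=2: d=2.
A polynomial solution: f(k) = (3*k**2 - 1)/3.
So s_k = (B(k−1)f/C)·t_k = ((3*k**2 - 1)/(3*k**2 + 12*k + 5))·t_k = 2**k*(1 - 3*k**2).
Verify: 2**k*(-3*k**2 - 12*k - 5) matches t_k.

s_k = 2**k*(1 - 3*k**2)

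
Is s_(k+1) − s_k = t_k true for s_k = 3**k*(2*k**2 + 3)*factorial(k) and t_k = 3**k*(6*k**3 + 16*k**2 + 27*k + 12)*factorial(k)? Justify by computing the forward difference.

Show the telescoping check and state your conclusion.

s_(k+1) = 3**(k + 1)*(2*k**2 + 4*k + 5)*factorial(k + 1)
s_(k+1) − s_k = 3**k*(6*k**3 + 16*k**2 + 27*k + 12)*factorial(k)
(s_(k+1) − s_k) − t_k = 0

Valid — Δs_k = t_k.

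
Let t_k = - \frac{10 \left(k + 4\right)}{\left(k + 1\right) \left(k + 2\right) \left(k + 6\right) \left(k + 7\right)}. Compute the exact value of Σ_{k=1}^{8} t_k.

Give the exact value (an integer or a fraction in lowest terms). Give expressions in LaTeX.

r(k) = (k + 1)*(k + 5)*(k + 6)/((k + 3)*(k + 4)*(k + 8)) after simplifying.
Normal form (A,B,C) = (k + 1, k + 8, k**4 + 16*k**3 + 95*k**2 + 248*k + 240).
Need (k + 1)·f(k+1) − (k + 7)·f(k) = k**4 + 16*k**3 + 95*k**2 + 248*k + 240.
Degrees (1,1,4) ⇒ d ≤ 6.
Solve for f: f(k) = k*(k + 2)*(k + 3)*(k + 4)*(k + 5)*(k + 7)/12 (degree 6 ≤ 6).
So s_k = (B(k−1)f/C)·t_k = (k*(k + 2)*(k + 7)**2/(12*(k + 4)))·t_k = 5*k*(-k - 7)/(6*(k**2 + 7*k + 6)).
Verify: 10*(-k - 4)/(k**4 + 16*k**3 + 83*k**2 + 152*k + 84) matches t_k.
Sum = s_(9) − s_(1); s_(9) = -4/5, s_(1) = -10/21 ⇒ -34/105.

Σ = -34/105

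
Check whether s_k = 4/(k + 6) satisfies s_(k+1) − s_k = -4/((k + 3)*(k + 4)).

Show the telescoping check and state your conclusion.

Invalid: residual 24*(k + 5)/(k**4 + 20*k**3 + 145*k**2 + 450*k + 504) ≠ 0.

s_(k+1) = 4/(k + 7)
s_(k+1) − s_k = -4/((k + 6)*(k + 7))
(s_(k+1) − s_k) − t_k = 24*(k + 5)/(k**4 + 20*k**3 + 145*k**2 + 450*k + 504)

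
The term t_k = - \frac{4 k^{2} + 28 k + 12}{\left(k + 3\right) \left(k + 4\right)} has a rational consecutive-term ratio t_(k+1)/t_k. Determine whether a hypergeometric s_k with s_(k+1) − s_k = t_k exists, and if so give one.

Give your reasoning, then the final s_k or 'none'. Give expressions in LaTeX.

s_k = - \frac{4 k^{2}}{k + 3}

Compute t_(k+1)/t_k: get (k + 3)*(7*k + (k + 1)**2 + 10)/((k + 5)*(k**2 + 7*k + 3)).
Take A(k)=k + 3, B(k)=k + 5, C(k)=k**2 + 7*k + 3.
Set up (k + 3)·f(k+1) − (k + 4)·f(k) − (k**2 + 7*k + 3) = 0.
Degrees (1,1,2) ⇒ d ≤ 2.
A polynomial solution: f(k) = k**2.
Then R = B(k−1)f/C = k**2*(k + 4)/(k**2 + 7*k + 3), so s_k = R(k)·t_k = -4*k**2/(k + 3).
Verify: 4*(-k**2 - 7*k - 3)/(k**2 + 7*k + 12) matches t_k.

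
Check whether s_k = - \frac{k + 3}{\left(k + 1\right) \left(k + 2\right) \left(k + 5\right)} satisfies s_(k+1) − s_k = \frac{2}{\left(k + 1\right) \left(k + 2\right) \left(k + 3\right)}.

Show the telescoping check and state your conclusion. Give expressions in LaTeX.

s_(k+1) = (-k - 4)/((k + 2)*(k + 3)*(k + 6))
s_(k+1) − s_k = 2*(k**2 + 8*k + 17)/(k**5 + 17*k**4 + 107*k**3 + 307*k**2 + 396*k + 180)
(s_(k+1) − s_k) − t_k = 2*(-3*k - 13)/(k**5 + 17*k**4 + 107*k**3 + 307*k**2 + 396*k + 180)

Invalid: residual \frac{2 \left(- 3 k - 13\right)}{k^{5} + 17 k^{4} + 107 k^{3} + 307 k^{2} + 396 k + 180} ≠ 0.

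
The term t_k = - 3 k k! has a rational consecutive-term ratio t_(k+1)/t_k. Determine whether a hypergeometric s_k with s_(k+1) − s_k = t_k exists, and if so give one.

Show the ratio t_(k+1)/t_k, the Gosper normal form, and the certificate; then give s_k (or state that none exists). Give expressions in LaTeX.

s_k = - 3 k!

r(k) = (k + 1)**2/k after simplifying.
A = k + 1, B = 1, C = k.
f must satisfy (k + 1)·f(k+1) − (1)·f(k) = k.
d = 0 from the (1,0,1) case.
A polynomial solution: f(k) = 1.
Certificate R = B(k−1)f/C = 1/k gives s_k = -3*factorial(k).
Check: Δs_k = -3*k*factorial(k). ✓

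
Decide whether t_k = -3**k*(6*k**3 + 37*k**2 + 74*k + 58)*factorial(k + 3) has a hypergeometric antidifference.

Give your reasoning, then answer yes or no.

Yes. s_k = -3**k*(2*k**2 + k + 2)*factorial(k + 3).

Ratio r(k) = 3*(6*k**4 + 79*k**3 + 386*k**2 + 839*k + 700)/(6*k**3 + 37*k**2 + 74*k + 58).
Take A(k)=3*k + 12, B(k)=1, C(k)=k**3 + 37*k**2/6 + 37*k/3 + 29/3.
Solve (3*k + 12)·f(k+1) − (1)·f(k) = k**3 + 37*k**2/6 + 37*k/3 + 29/3.
Degrees (1,0,3) ⇒ d ≤ 2.
Match coefficients ⇒ f(k) = (2*k**2 + k + 2)/6.
Certificate R = B(k−1)f/C = (2*k**2 + k + 2)/(6*k**3 + 37*k**2 + 74*k + 58) gives s_k = -3**k*(2*k**2 + k + 2)*factorial(k + 3).
Verify: -3**k*(6*k**3 + 37*k**2 + 74*k + 58)*factorial(k + 3) matches t_k.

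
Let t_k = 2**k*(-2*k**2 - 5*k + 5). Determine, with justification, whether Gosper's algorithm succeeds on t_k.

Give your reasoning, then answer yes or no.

Yes. s_k = 2**k*(-2*k**2 + 3*k + 3).

t_(k+1)/t_k = 2*(5*k + 2*(k + 1)**2)/(2*k**2 + 5*k - 5).
Normal form (A,B,C) = (2, 1, k**2 + 5*k/2 - 5/2).
Solve (2)·f(k+1) − (1)·f(k) = k**2 + 5*k/2 - 5/2.
d = 2 from the (0,0,2) case.
Coefficient equations give f(k) = (2*k**2 - 3*k - 3)/2.
Get s_k = R·t_k = 2**k*(-2*k**2 + 3*k + 3) with R(k) = B(k−1)f(k)/C(k) = (2*k**2 - 3*k - 3)/(2*k**2 + 5*k - 5).
Verify: 2**k*(-2*k**2 - 5*k + 5) matches t_k.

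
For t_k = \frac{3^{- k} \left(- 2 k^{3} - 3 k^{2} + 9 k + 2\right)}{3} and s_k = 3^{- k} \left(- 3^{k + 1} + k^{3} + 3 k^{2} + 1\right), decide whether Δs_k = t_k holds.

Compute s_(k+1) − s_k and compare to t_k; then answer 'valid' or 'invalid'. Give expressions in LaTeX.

valid; difference matches t_k

s_(k+1) = (-9*3**k + (k + 1)**3 + 3*(k + 1)**2 + 1)/(3*3**k)
s_(k+1) − s_k = (-2*k**3 - 3*k**2 + 9*k + 2)/(3*3**k)
(s_(k+1) − s_k) − t_k = 0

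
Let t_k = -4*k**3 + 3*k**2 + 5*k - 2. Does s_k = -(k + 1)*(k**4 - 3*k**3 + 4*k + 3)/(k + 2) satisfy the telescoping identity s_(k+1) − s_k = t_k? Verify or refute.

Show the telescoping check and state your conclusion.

Invalid: residual (3*k**4 + 8*k**3 - 11*k**2 - 12*k + 1)/(k**2 + 5*k + 6) ≠ 0.

s_(k+1) = -(k + 2)*(4*k + (k + 1)**4 - 3*(k + 1)**3 + 7)/(k + 3)
s_(k+1) − s_k = (-4*k**5 - 14*k**4 + 4*k**3 + 30*k**2 + 8*k - 11)/(k**2 + 5*k + 6)
(s_(k+1) − s_k) − t_k = (3*k**4 + 8*k**3 - 11*k**2 - 12*k + 1)/(k**2 + 5*k + 6)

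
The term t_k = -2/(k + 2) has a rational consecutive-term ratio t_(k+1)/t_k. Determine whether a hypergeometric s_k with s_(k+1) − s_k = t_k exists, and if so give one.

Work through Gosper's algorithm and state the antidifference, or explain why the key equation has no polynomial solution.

t_(k+1)/t_k = (k + 2)/(k + 3).
Gosper form: A/B · C(k+1)/C(k) with A=k + 2, B=k + 3, C=1.
Key eq: (k + 2)·f(k+1) = (k + 2)·f(k) + (1).
Bound: deg f ≤ 0.
Write f(k) = c0. Then LHS − RHS = -1, requiring -1 = 0: contradictory. No certificate.

none — t_k is not Gosper-summable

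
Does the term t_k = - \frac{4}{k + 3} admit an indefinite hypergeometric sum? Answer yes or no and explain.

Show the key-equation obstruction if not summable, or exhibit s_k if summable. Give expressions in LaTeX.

Ratio r(k) = (k + 3)/(k + 4).
A = k + 3, B = k + 4, C = 1.
Need (k + 3)·f(k+1) − (k + 3)·f(k) = 1.
deg f ≤ 0 (via 1,1,0).
Write f(k) = c0. Then LHS − RHS = -1, requiring -1 = 0: contradictory. No certificate.

No — key equation has no polynomial f.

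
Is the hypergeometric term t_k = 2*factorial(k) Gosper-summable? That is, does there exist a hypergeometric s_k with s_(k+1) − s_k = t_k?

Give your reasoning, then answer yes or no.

Ratio r(k) = k + 1.
Factor: A=k + 1; B=1; C=1.
Solve (k + 1)·f(k+1) − (1)·f(k) = 1.
deg f ≤ -1 (via 1,0,0).
Bound -1 < 0, so the key equation has no polynomial solution.

No; the degree bound rules out any f.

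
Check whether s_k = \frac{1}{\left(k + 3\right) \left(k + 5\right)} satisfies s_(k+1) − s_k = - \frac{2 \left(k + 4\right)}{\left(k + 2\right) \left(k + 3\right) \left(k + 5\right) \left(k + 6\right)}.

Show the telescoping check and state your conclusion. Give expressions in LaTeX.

s_(k+1) = 1/((k + 4)*(k + 6))
s_(k+1) − s_k = (-2*k - 9)/(k**4 + 18*k**3 + 119*k**2 + 342*k + 360)
(s_(k+1) − s_k) − t_k = (3*k + 14)/(k**5 + 20*k**4 + 155*k**3 + 580*k**2 + 1044*k + 720)

Invalid: residual \frac{3 k + 14}{k^{5} + 20 k^{4} + 155 k^{3} + 580 k^{2} + 1044 k + 720} ≠ 0.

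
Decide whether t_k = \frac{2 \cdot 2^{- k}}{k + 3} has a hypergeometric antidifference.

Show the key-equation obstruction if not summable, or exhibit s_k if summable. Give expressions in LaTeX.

No — t_k has no hypergeometric antidifference.

t_(k+1)/t_k = (k + 3)/(2*(k + 4)).
Gosper form: A/B · C(k+1)/C(k) with A=k/2 + 3/2, B=k + 4, C=1.
Key eq: (k/2 + 3/2)·f(k+1) = (k + 3)·f(k) + (1).
d = -1 from the (1,1,0) case.
Bound -1 < 0, so the key equation has no polynomial solution.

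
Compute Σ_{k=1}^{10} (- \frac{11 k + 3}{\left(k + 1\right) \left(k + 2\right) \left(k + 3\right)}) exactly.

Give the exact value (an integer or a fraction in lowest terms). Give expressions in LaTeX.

Ratio r(k) = (k + 1)*(11*k + 14)/((k + 4)*(11*k + 3)).
So A=k + 1 and B=k + 4, with C=k + 3/11.
Set up (k + 1)·f(k+1) − (k + 3)·f(k) − (k + 3/11) = 0.
d = 2 from the (1,1,1) case.
Solving with deg f ≤ 2: f(k) = k*(7*k - 1)/22.
Certificate R = B(k−1)f/C = k*(k + 3)*(7*k - 1)/(2*(11*k + 3)) gives s_k = k*(1 - 7*k)/(2*(k + 1)*(k + 2)).
Verify: (-11*k - 3)/(k**3 + 6*k**2 + 11*k + 6) matches t_k.
Σ_(k=1)^(10) t_k = s_(11) − s_(1) = -209/78 − (-1/2) = -85/39.

Σ = -85/39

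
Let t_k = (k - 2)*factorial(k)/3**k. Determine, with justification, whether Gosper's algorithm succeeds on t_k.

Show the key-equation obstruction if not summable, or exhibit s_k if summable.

Yes. s_k = 3**(1 - k)*factorial(k).

Ratio r(k) = (k**2 - 1)/(3*(k - 2)).
Factor: A=k/3 + 1/3; B=1; C=k - 2.
Key eq: (k/3 + 1/3)·f(k+1) = (1)·f(k) + (k - 2).
Bound: deg f ≤ 0.
Solving with deg f ≤ 0: f(k) = 3.
Get s_k = R·t_k = 3**(1 - k)*factorial(k) with R(k) = B(k−1)f(k)/C(k) = 3/(k - 2).
s_(k+1) − s_k = (k - 2)*factorial(k)/3**k = t_k.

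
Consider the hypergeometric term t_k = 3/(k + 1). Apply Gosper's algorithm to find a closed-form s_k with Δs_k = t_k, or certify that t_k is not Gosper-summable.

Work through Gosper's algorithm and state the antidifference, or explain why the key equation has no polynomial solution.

not Gosper-summable; s_k does not exist

Ratio r(k) = (k + 1)/(k + 2).
Normal form (A,B,C) = (k + 1, k + 2, 1).
Need (k + 1)·f(k+1) − (k + 1)·f(k) = 1.
d = 0 from the (1,1,0) case.
Put f(k) = c0: A·f(k+1) − B(k−1)·f(k) − C = -1; need -1 = 0 — inconsistent ⇒ no f, not summable.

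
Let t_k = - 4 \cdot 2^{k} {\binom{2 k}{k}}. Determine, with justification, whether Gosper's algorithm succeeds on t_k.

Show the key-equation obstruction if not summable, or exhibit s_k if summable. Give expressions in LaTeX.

Ratio r(k) = 4*(2*k + 1)/(k + 1).
Normal form (A,B,C) = (8*k + 4, k + 1, 1).
f must satisfy (8*k + 4)·f(k+1) − (k)·f(k) = 1.
d = -1 from the (1,1,0) case.
deg f ≤ -1 is impossible — no certificate.

No. Not Gosper-summable.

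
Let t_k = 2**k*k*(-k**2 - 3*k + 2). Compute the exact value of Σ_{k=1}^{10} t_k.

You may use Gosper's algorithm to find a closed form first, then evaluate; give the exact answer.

r(k) = 2*(k + 1)*(3*k + (k + 1)**2 + 1)/(k*(k**2 + 3*k - 2)) after simplifying.
Gosper form: A/B · C(k+1)/C(k) with A=2, B=1, C=k**3 + 3*k**2 - 2*k.
Key eq: (2)·f(k+1) = (1)·f(k) + (k**3 + 3*k**2 - 2*k).
deg f ≤ 3 (via 0,0,3).
Coefficient equations give f(k) = (k - 2)*(k**2 - k + 2).
Then R = B(k−1)f/C = (k - 2)*(k**2 - k + 2)/(k*(k**2 + 3*k - 2)), so s_k = R(k)·t_k = 2**k*(-k**3 + 3*k**2 - 4*k + 4).
Check: Δs_k = 2**k*k*(-k**2 - 3*k + 2). ✓
Telescoping: Σ = s_(11) − s_(1) = -2064384 − (4) = -2064388.

Σ = -2064388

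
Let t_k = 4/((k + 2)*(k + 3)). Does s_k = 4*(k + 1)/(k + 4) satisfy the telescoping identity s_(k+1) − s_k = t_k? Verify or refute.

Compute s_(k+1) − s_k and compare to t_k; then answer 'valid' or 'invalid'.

Invalid: residual 8*(k**2 + 3*k - 1)/(k**4 + 14*k**3 + 71*k**2 + 154*k + 120) ≠ 0.

s_(k+1) = 4*(k + 2)/(k + 5)
s_(k+1) − s_k = 12/(k**2 + 9*k + 20)
(s_(k+1) − s_k) − t_k = 8*(k**2 + 3*k - 1)/(k**4 + 14*k**3 + 71*k**2 + 154*k + 120)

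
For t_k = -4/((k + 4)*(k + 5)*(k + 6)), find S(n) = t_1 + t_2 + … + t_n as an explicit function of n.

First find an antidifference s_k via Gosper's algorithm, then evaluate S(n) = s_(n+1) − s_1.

t_(k+1)/t_k = (k + 4)/(k + 7).
Gosper form: A/B · C(k+1)/C(k) with A=k + 4, B=k + 7, C=1.
f must satisfy (k + 4)·f(k+1) − (k + 6)·f(k) = 1.
deg f ≤ 2 (via 1,1,0).
Solving with deg f ≤ 2: f(k) = k*(k + 9)/40.
Then R = B(k−1)f/C = k*(k + 6)*(k + 9)/40, so s_k = R(k)·t_k = k*(-k - 9)/(10*(k + 4)*(k + 5)).
Δs = -4/(k**3 + 15*k**2 + 74*k + 120), as required.
Telescope: S(n) = s_(n+1) − s_(1) = (-n**2 - 11*n - 10)/(10*(n**2 + 11*n + 30)) − (-1/30) = n*(-n - 11)/(15*(n**2 + 11*n + 30)).

S(n) = n*(-n - 11)/(15*(n**2 + 11*n + 30))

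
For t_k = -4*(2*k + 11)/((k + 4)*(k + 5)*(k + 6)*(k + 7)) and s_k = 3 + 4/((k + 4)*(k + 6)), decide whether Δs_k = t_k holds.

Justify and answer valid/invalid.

s_(k+1) = 3 + 4/((k + 5)*(k + 7))
s_(k+1) − s_k = 4*(-2*k - 11)/(k**4 + 22*k**3 + 179*k**2 + 638*k + 840)
(s_(k+1) − s_k) − t_k = 0

valid (s_(k+1) − s_k reduces to t_k)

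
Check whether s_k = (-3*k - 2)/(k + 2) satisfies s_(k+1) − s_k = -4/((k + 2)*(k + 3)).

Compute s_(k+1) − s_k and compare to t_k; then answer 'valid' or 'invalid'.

valid (s_(k+1) − s_k reduces to t_k)

s_(k+1) = (-3*k - 5)/(k + 3)
s_(k+1) − s_k = -4/(k**2 + 5*k + 6)
(s_(k+1) − s_k) − t_k = 0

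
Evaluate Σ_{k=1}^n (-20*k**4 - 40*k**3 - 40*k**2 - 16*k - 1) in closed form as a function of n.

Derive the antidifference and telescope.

S(n) = n*(-4*n**4 - 20*n**3 - 40*n**2 - 38*n - 15)

The ratio is (20*k**4 + 120*k**3 + 280*k**2 + 296*k + 117)/(20*k**4 + 40*k**3 + 40*k**2 + 16*k + 1).
So A=1 and B=1, with C=k**4 + 2*k**3 + 2*k**2 + 4*k/5 + 1/20.
Key eq: (1)·f(k+1) = (1)·f(k) + (k**4 + 2*k**3 + 2*k**2 + 4*k/5 + 1/20).
From deg A=0, deg B=0, deg C=4: d=5.
Coefficient equations give f(k) = k*(4*k**4 - 2*k - 1)/20.
Certificate R = B(k−1)f/C = k*(4*k**4 - 2*k - 1)/(20*k**4 + 40*k**3 + 40*k**2 + 16*k + 1) gives s_k = k*(-4*k**4 + 2*k + 1).
Verify: -20*k**4 - 40*k**3 - 40*k**2 - 16*k - 1 matches t_k.
s_(n+1) = -4*n**5 - 20*n**4 - 40*n**3 - 38*n**2 - 15*n - 1 and s_(1) = -1, so S(n) = n*(-4*n**4 - 20*n**3 - 40*n**2 - 38*n - 15).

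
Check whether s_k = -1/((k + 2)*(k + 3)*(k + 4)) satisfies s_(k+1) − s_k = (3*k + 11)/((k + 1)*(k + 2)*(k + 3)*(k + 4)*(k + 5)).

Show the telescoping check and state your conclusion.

Invalid: residual -8/(k**5 + 15*k**4 + 85*k**3 + 225*k**2 + 274*k + 120) ≠ 0.

s_(k+1) = -1/((k + 3)*(k + 4)*(k + 5))
s_(k+1) − s_k = 3/((k + 2)*(k + 3)*(k + 4)*(k + 5))
(s_(k+1) − s_k) − t_k = -8/((k + 1)*(k + 2)*(k + 3)*(k + 4)*(k + 5))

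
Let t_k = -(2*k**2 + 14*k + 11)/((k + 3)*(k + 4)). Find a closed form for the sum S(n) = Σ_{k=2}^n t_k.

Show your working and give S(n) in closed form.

S(n) = (-10*n**2 - 17*n + 27)/(5*(n + 4))

Compute t_(k+1)/t_k: get (k + 3)*(14*k + 2*(k + 1)**2 + 25)/((k + 5)*(2*k**2 + 14*k + 11)).
A = k + 3, B = k + 5, C = k**2 + 7*k + 11/2.
Key eq: (k + 3)·f(k+1) = (k + 4)·f(k) + (k**2 + 7*k + 11/2).
Degrees (1,1,2) ⇒ d ≤ 2.
Coefficient equations give f(k) = k*(6*k + 5)/6.
R(k) = B(k−1)·f(k)/C(k) = k*(k + 4)*(6*k + 5)/(3*(2*k**2 + 14*k + 11)); s_k = R·t_k = k*(-6*k - 5)/(3*(k + 3)).
s_(k+1) − s_k = (-2*k**2 - 14*k - 11)/(k**2 + 7*k + 12) = t_k.
Telescope: S(n) = s_(n+1) − s_(2) = (-6*n**2 - 17*n - 11)/(3*(n + 4)) − (-34/15) = (-10*n**2 - 17*n + 27)/(5*(n + 4)).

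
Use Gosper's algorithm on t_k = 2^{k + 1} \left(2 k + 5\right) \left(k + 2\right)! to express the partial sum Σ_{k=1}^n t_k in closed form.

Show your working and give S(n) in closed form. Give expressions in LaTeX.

S(n) = 4 \cdot 2^{n} \left(n + 3\right)! - 24

Ratio r(k) = 2*(k + 3)*(2*k + 7)/(2*k + 5).
A = 2*k + 6, B = 1, C = k + 5/2.
Need (2*k + 6)·f(k+1) − (1)·f(k) = k + 5/2.
Degrees (1,0,1) ⇒ d ≤ 0.
Coefficient equations give f(k) = 1/2.
Then R = B(k−1)f/C = 1/(2*k + 5), so s_k = R(k)·t_k = 2**(k + 1)*factorial(k + 2).
Check: Δs_k = 2**(k + 1)*(2*k + 5)*factorial(k + 2). ✓
Telescope: S(n) = s_(n+1) − s_(1) = 2**(n + 2)*factorial(n + 3) − (24) = 4*2**n*factorial(n + 3) - 24.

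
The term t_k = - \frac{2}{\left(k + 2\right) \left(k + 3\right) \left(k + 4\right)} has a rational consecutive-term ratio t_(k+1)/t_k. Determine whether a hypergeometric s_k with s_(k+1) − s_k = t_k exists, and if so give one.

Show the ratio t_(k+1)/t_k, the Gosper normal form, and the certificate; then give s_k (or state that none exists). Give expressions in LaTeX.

s_k = \frac{k \left(- k - 5\right)}{6 \left(k + 2\right) \left(k + 3\right)}

The ratio is (k + 2)/(k + 5).
A = k + 2, B = k + 5, C = 1.
Key eq: (k + 2)·f(k+1) = (k + 4)·f(k) + (1).
Degrees (1,1,0) ⇒ d ≤ 2.
Match coefficients ⇒ f(k) = k*(k + 5)/12.
Certificate R = B(k−1)f/C = k*(k + 4)*(k + 5)/12 gives s_k = k*(-k - 5)/(6*(k + 2)*(k + 3)).
Δs = -2/(k**3 + 9*k**2 + 26*k + 24), as required.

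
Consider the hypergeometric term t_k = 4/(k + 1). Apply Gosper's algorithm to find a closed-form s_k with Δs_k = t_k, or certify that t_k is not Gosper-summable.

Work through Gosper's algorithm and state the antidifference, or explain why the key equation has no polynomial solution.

r(k) = (k + 1)/(k + 2) after simplifying.
Factor: A=k + 1; B=k + 2; C=1.
f must satisfy (k + 1)·f(k+1) − (k + 1)·f(k) = 1.
d = 0 from the (1,1,0) case.
Generic f = c0 gives residual -1; -1 = 0 cannot hold, so t_k is not Gosper-summable.

no hypergeometric antidifference exists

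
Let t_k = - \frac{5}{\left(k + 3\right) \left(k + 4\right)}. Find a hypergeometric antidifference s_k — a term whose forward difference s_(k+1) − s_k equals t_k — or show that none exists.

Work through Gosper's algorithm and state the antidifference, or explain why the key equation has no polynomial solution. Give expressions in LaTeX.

s_k = - \frac{5 k}{3 k + 9}

Ratio r(k) = (k + 3)/(k + 5).
So A=k + 3 and B=k + 5, with C=1.
Need (k + 3)·f(k+1) − (k + 4)·f(k) = 1.
Bound: deg f ≤ 1.
Solving with deg f ≤ 1: f(k) = k/3.
Certificate R = B(k−1)f/C = k*(k + 4)/3 gives s_k = -5*k/(3*k + 9).
s_(k+1) − s_k = -5/(k**2 + 7*k + 12) = t_k.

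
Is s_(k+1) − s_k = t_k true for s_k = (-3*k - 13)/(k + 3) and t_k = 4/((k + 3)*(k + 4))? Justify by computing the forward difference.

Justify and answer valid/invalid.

s_(k+1) = (-3*k - 16)/(k + 4)
s_(k+1) − s_k = 4/(k**2 + 7*k + 12)
(s_(k+1) − s_k) − t_k = 0

Valid: the claim telescopes to t_k.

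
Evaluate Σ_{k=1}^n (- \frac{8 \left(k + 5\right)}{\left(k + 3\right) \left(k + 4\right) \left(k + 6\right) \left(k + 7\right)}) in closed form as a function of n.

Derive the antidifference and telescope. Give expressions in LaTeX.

Compute t_(k+1)/t_k: get (k + 3)*(k + 6)**2/((k + 5)**2*(k + 8)).
Take A(k)=k + 3, B(k)=k + 8, C(k)=k**2 + 10*k + 25.
Solve (k + 3)·f(k+1) − (k + 7)·f(k) = k**2 + 10*k + 25.
From deg A=1, deg B=1, deg C=2: d=4.
Match coefficients ⇒ f(k) = k*(k + 4)*(k + 5)*(k + 9)/36.
Certificate R = B(k−1)f/C = k*(k + 4)*(k + 7)*(k + 9)/(36*(k + 5)) gives s_k = 2*k*(-k - 9)/(9*(k**2 + 9*k + 18)).
Verify: 8*(-k - 5)/(k**4 + 20*k**3 + 145*k**2 + 450*k + 504) matches t_k.
Evaluate: s_(n+1) = 2*(-n**2 - 11*n - 10)/(9*(n**2 + 11*n + 28)); subtract s_(1) = -5/63 ⇒ S(n) = n*(-n - 11)/(7*(n**2 + 11*n + 28)).

S(n) = \frac{n \left(- n - 11\right)}{7 \left(n^{2} + 11 n + 28\right)}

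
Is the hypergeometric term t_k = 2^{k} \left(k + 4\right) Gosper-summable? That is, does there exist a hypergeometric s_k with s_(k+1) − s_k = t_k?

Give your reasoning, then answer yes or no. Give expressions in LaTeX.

Yes. s_k = 2^{k} \left(k + 2\right).

Ratio r(k) = 2*(k + 5)/(k + 4).
Normal form (A,B,C) = (2, 1, k + 4).
Solve (2)·f(k+1) − (1)·f(k) = k + 4.
From deg A=0, deg B=0, deg C=1: d=1.
A polynomial solution: f(k) = k + 2.
R(k) = B(k−1)·f(k)/C(k) = (k + 2)/(k + 4); s_k = R·t_k = 2**k*(k + 2).
Δs = 2**k*(k + 4), as required.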